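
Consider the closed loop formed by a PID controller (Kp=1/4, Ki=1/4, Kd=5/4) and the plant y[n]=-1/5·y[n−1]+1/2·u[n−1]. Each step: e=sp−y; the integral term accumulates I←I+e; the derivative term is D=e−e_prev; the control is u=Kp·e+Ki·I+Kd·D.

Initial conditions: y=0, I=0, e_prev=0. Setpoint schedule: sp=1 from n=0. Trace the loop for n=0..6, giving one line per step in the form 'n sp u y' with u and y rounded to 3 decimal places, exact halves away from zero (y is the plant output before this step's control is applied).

(exact arithmetic carried between steps; '≈' marks a value shown rounded to 6 d.p. or computed from one; I and e_prev carry over from the previous line; the table rounds u and y to 3 d.p., halves away from zero)
n=0: y=0, sp=1, e=sp−y=1; I=1, D=e−e_prev=1; u=1/4·1+1/4·1+5/4·1=1.75; next y=-1/5·0+1/2·1.75=0.875
n=1: y=0.875, sp=1, e=sp−y=0.125; I=1.125, D=e−e_prev=-0.875; u=1/4·0.125+1/4·1.125+5/4·(-0.875)=-0.78125; next y=-1/5·0.875+1/2·(-0.78125)=-0.565625
n=2: y=-0.565625, sp=1, e=sp−y=1.565625; I=2.690625, D=e−e_prev=1.440625; u=1/4·1.565625+1/4·2.690625+5/4·1.440625≈2.864844; next y=-1/5·(-0.565625)+1/2·2.864844≈1.545547
n=3: y≈1.545547, sp=1, e=sp−y≈-0.545547; I≈2.145078, D=e−e_prev≈-2.111172; u=1/4·(-0.545547)+1/4·2.145078+5/4·(-2.111172)≈-2.239082; next y=-1/5·1.545547+1/2·(-2.239082)≈-1.428650
n=4: y≈-1.428650, sp=1, e=sp−y≈2.428650; I≈4.573729, D=e−e_prev≈2.974197; u=1/4·2.428650+1/4·4.573729+5/4·2.974197≈5.468341; next y=-1/5·(-1.428650)+1/2·5.468341≈3.019901
n=5: y≈3.019901, sp=1, e=sp−y≈-2.019901; I≈2.553828, D=e−e_prev≈-4.448551; u=1/4·(-2.019901)+1/4·2.553828+5/4·(-4.448551)≈-5.427207; next y=-1/5·3.019901+1/2·(-5.427207)≈-3.317584
n=6: y≈-3.317584, sp=1, e=sp−y≈4.317584; I≈6.871412, D=e−e_prev≈6.337484; u=1/4·4.317584+1/4·6.871412+5/4·6.337484≈10.719104; next y=-1/5·(-3.317584)+1/2·10.719104≈6.023069

0 1 1.750 0.000
1 1 -0.781 0.875
2 1 2.865 -0.566
3 1 -2.239 1.546
4 1 5.468 -1.429
5 1 -5.427 3.020
6 1 10.719 -3.318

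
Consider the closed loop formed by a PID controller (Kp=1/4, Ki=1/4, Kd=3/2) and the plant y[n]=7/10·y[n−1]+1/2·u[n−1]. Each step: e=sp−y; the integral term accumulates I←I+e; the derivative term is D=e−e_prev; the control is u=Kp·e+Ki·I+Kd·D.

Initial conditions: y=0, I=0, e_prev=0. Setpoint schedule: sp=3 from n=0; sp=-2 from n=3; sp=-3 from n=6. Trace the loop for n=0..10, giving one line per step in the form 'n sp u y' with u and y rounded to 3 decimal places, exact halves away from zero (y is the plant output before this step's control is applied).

(exact arithmetic carried between steps; '≈' marks a value shown rounded to 6 d.p. or computed from one; I and e_prev carry over from the previous line; the table rounds u and y to 3 d.p., halves away from zero)
n=0: y=0, sp=3, e=sp−y=3; I=3, D=e−e_prev=3; u=1/4·3+1/4·3+3/2·3=6; next y=7/10·0+1/2·6=3
n=1: y=3, sp=3, e=sp−y=0; I=3, D=e−e_prev=-3; u=1/4·0+1/4·3+3/2·(-3)=-3.75; next y=7/10·3+1/2·(-3.75)=0.225
n=2: y=0.225, sp=3, e=sp−y=2.775; I=5.775, D=e−e_prev=2.775; u=1/4·2.775+1/4·5.775+3/2·2.775=6.3; next y=7/10·0.225+1/2·6.3=3.3075
n=3: y=3.3075, sp=-2, e=sp−y=-5.3075; I=0.4675, D=e−e_prev=-8.0825; u=1/4·(-5.3075)+1/4·0.4675+3/2·(-8.0825)=-13.33375; next y=7/10·3.3075+1/2·(-13.33375)=-4.351625
n=4: y=-4.351625, sp=-2, e=sp−y=2.351625; I=2.819125, D=e−e_prev=7.659125; u=1/4·2.351625+1/4·2.819125+3/2·7.659125=12.781375; next y=7/10·(-4.351625)+1/2·12.781375=3.34455
n=5: y=3.34455, sp=-2, e=sp−y=-5.34455; I=-2.525425, D=e−e_prev=-7.696175; u=1/4·(-5.34455)+1/4·(-2.525425)+3/2·(-7.696175)≈-13.511756; next y=7/10·3.34455+1/2·(-13.511756)≈-4.414693
n=6: y≈-4.414693, sp=-3, e=sp−y≈1.414693; I≈-1.110732, D=e−e_prev≈6.759243; u=1/4·1.414693+1/4·(-1.110732)+3/2·6.759243≈10.214855; next y=7/10·(-4.414693)+1/2·10.214855≈2.017142
n=7: y≈2.017142, sp=-3, e=sp−y≈-5.017142; I≈-6.127874, D=e−e_prev≈-6.431835; u=1/4·(-5.017142)+1/4·(-6.127874)+3/2·(-6.431835)≈-12.434007; next y=7/10·2.017142+1/2·(-12.434007)≈-4.805004
n=8: y≈-4.805004, sp=-3, e=sp−y≈1.805004; I≈-4.322870, D=e−e_prev≈6.822146; u=1/4·1.805004+1/4·(-4.322870)+3/2·6.822146≈9.603753; next y=7/10·(-4.805004)+1/2·9.603753≈1.438374
n=9: y≈1.438374, sp=-3, e=sp−y≈-4.438374; I≈-8.761244, D=e−e_prev≈-6.243378; u=1/4·(-4.438374)+1/4·(-8.761244)+3/2·(-6.243378)≈-12.664971; next y=7/10·1.438374+1/2·(-12.664971)≈-5.325624
n=10: y≈-5.325624, sp=-3, e=sp−y≈2.325624; I≈-6.435620, D=e−e_prev≈6.763998; u=1/4·2.325624+1/4·(-6.435620)+3/2·6.763998≈9.118497; next y=7/10·(-5.325624)+1/2·9.118497≈0.831312

0 3 6.000 0.000
1 3 -3.750 3.000
2 3 6.300 0.225
3 -2 -13.334 3.308
4 -2 12.781 -4.352
5 -2 -13.512 3.345
6 -3 10.215 -4.415
7 -3 -12.434 2.017
8 -3 9.604 -4.805
9 -3 -12.665 1.438
10 -3 9.118 -5.326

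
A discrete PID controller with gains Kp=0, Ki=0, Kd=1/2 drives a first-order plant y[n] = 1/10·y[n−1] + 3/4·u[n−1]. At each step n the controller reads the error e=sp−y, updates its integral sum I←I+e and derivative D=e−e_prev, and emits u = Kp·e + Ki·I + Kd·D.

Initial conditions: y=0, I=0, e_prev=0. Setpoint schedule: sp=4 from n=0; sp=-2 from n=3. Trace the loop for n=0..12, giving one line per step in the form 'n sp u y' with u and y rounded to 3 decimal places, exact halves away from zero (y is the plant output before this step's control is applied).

(exact arithmetic carried between steps; '≈' marks a value shown rounded to 6 d.p. or computed from one; I and e_prev carry over from the previous line; the table rounds u and y to 3 d.p., halves away from zero)
n=0: y=0, sp=4, e=sp−y=4; I=4, D=e−e_prev=4; u=0·4+0·4+1/2·4=2; next y=1/10·0+3/4·2=1.5
n=1: y=1.5, sp=4, e=sp−y=2.5; I=6.5, D=e−e_prev=-1.5; u=0·2.5+0·6.5+1/2·(-1.5)=-0.75; next y=1/10·1.5+3/4·(-0.75)=-0.4125
n=2: y=-0.4125, sp=4, e=sp−y=4.4125; I=10.9125, D=e−e_prev=1.9125; u=0·4.4125+0·10.9125+1/2·1.9125=0.95625; next y=1/10·(-0.4125)+3/4·0.95625≈0.675938
n=3: y≈0.675938, sp=-2, e=sp−y≈-2.675938; I≈8.236563, D=e−e_prev≈-7.088438; u=0·(-2.675938)+0·8.236563+1/2·(-7.088438)≈-3.544219; next y=1/10·0.675938+3/4·(-3.544219)≈-2.590570
n=4: y≈-2.590570, sp=-2, e=sp−y≈0.590570; I≈8.827133, D=e−e_prev≈3.266508; u=0·0.590570+0·8.827133+1/2·3.266508≈1.633254; next y=1/10·(-2.590570)+3/4·1.633254≈0.965883
n=5: y≈0.965883, sp=-2, e=sp−y≈-2.965883; I≈5.861249, D=e−e_prev≈-3.556454; u=0·(-2.965883)+0·5.861249+1/2·(-3.556454)≈-1.778227; next y=1/10·0.965883+3/4·(-1.778227)≈-1.237082
n=6: y≈-1.237082, sp=-2, e=sp−y≈-0.762918; I≈5.098331, D=e−e_prev≈2.202965; u=0·(-0.762918)+0·5.098331+1/2·2.202965≈1.101483; next y=1/10·(-1.237082)+3/4·1.101483≈0.702404
n=7: y≈0.702404, sp=-2, e=sp−y≈-2.702404; I≈2.395927, D=e−e_prev≈-1.939486; u=0·(-2.702404)+0·2.395927+1/2·(-1.939486)≈-0.969743; next y=1/10·0.702404+3/4·(-0.969743)≈-0.657067
n=8: y≈-0.657067, sp=-2, e=sp−y≈-1.342933; I≈1.052994, D=e−e_prev≈1.359470; u=0·(-1.342933)+0·1.052994+1/2·1.359470≈0.679735; next y=1/10·(-0.657067)+3/4·0.679735≈0.444095
n=9: y≈0.444095, sp=-2, e=sp−y≈-2.444095; I≈-1.391101, D=e−e_prev≈-1.101161; u=0·(-2.444095)+0·(-1.391101)+1/2·(-1.101161)≈-0.550581; next y=1/10·0.444095+3/4·(-0.550581)≈-0.368526
n=10: y≈-0.368526, sp=-2, e=sp−y≈-1.631474; I≈-3.022575, D=e−e_prev≈0.812621; u=0·(-1.631474)+0·(-3.022575)+1/2·0.812621≈0.406310; next y=1/10·(-0.368526)+3/4·0.406310≈0.267880
n=11: y≈0.267880, sp=-2, e=sp−y≈-2.267880; I≈-5.290455, D=e−e_prev≈-0.636406; u=0·(-2.267880)+0·(-5.290455)+1/2·(-0.636406)≈-0.318203; next y=1/10·0.267880+3/4·(-0.318203)≈-0.211864
n=12: y≈-0.211864, sp=-2, e=sp−y≈-1.788136; I≈-7.078590, D=e−e_prev≈0.479745; u=0·(-1.788136)+0·(-7.078590)+1/2·0.479745≈0.239872; next y=1/10·(-0.211864)+3/4·0.239872≈0.158718

0 4 2.000 0.000
1 4 -0.750 1.500
2 4 0.956 -0.413
3 -2 -3.544 0.676
4 -2 1.633 -2.591
5 -2 -1.778 0.966
6 -2 1.101 -1.237
7 -2 -0.970 0.702
8 -2 0.680 -0.657
9 -2 -0.551 0.444
10 -2 0.406 -0.369
11 -2 -0.318 0.268
12 -2 0.240 -0.212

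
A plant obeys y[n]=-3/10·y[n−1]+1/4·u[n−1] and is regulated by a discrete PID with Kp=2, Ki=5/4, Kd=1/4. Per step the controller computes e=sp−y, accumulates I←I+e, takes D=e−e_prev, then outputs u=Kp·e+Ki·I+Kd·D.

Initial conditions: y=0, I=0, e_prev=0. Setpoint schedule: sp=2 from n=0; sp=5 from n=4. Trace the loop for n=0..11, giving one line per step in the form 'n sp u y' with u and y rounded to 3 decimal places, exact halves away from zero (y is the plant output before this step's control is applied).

(exact arithmetic carried between steps; '≈' marks a value shown rounded to 6 d.p. or computed from one; I and e_prev carry over from the previous line; the table rounds u and y to 3 d.p., halves away from zero)
n=0: y=0, sp=2, e=sp−y=2; I=2, D=e−e_prev=2; u=2·2+5/4·2+1/4·2=7; next y=-3/10·0+1/4·7=1.75
n=1: y=1.75, sp=2, e=sp−y=0.25; I=2.25, D=e−e_prev=-1.75; u=2·0.25+5/4·2.25+1/4·(-1.75)=2.875; next y=-3/10·1.75+1/4·2.875=0.19375
n=2: y=0.19375, sp=2, e=sp−y=1.80625; I=4.05625, D=e−e_prev=1.55625; u=2·1.80625+5/4·4.05625+1/4·1.55625=9.071875; next y=-3/10·0.19375+1/4·9.071875≈2.209844
n=3: y≈2.209844, sp=2, e=sp−y≈-0.209844; I≈3.846406, D=e−e_prev≈-2.016094; u=2·(-0.209844)+5/4·3.846406+1/4·(-2.016094)≈3.884297; next y=-3/10·2.209844+1/4·3.884297≈0.308121
n=4: y≈0.308121, sp=5, e=sp−y≈4.691879; I≈8.538285, D=e−e_prev≈4.901723; u=2·4.691879+5/4·8.538285+1/4·4.901723≈21.282045; next y=-3/10·0.308121+1/4·21.282045≈5.228075
n=5: y≈5.228075, sp=5, e=sp−y≈-0.228075; I≈8.310210, D=e−e_prev≈-4.919954; u=2·(-0.228075)+5/4·8.310210+1/4·(-4.919954)≈8.701625; next y=-3/10·5.228075+1/4·8.701625≈0.606984
n=6: y≈0.606984, sp=5, e=sp−y≈4.393016; I≈12.703227, D=e−e_prev≈4.621091; u=2·4.393016+5/4·12.703227+1/4·4.621091≈25.820339; next y=-3/10·0.606984+1/4·25.820339≈6.272990
n=7: y≈6.272990, sp=5, e=sp−y≈-1.272990; I≈11.430237, D=e−e_prev≈-5.666006; u=2·(-1.272990)+5/4·11.430237+1/4·(-5.666006)≈10.325316; next y=-3/10·6.272990+1/4·10.325316≈0.699432
n=8: y≈0.699432, sp=5, e=sp−y≈4.300568; I≈15.730805, D=e−e_prev≈5.573558; u=2·4.300568+5/4·15.730805+1/4·5.573558≈29.658032; next y=-3/10·0.699432+1/4·29.658032≈7.204678
n=9: y≈7.204678, sp=5, e=sp−y≈-2.204678; I≈13.526127, D=e−e_prev≈-6.505246; u=2·(-2.204678)+5/4·13.526127+1/4·(-6.505246)≈10.871990; next y=-3/10·7.204678+1/4·10.871990≈0.556594
n=10: y≈0.556594, sp=5, e=sp−y≈4.443406; I≈17.969533, D=e−e_prev≈6.648084; u=2·4.443406+5/4·17.969533+1/4·6.648084≈33.010749; next y=-3/10·0.556594+1/4·33.010749≈8.085709
n=11: y≈8.085709, sp=5, e=sp−y≈-3.085709; I≈14.883824, D=e−e_prev≈-7.529115; u=2·(-3.085709)+5/4·14.883824+1/4·(-7.529115)≈10.551083; next y=-3/10·8.085709+1/4·10.551083≈0.212058

0 2 7.000 0.000
1 2 2.875 1.750
2 2 9.072 0.194
3 2 3.884 2.210
4 5 21.282 0.308
5 5 8.702 5.228
6 5 25.820 0.607
7 5 10.325 6.273
8 5 29.658 0.699
9 5 10.872 7.205
10 5 33.011 0.557
11 5 10.551 8.086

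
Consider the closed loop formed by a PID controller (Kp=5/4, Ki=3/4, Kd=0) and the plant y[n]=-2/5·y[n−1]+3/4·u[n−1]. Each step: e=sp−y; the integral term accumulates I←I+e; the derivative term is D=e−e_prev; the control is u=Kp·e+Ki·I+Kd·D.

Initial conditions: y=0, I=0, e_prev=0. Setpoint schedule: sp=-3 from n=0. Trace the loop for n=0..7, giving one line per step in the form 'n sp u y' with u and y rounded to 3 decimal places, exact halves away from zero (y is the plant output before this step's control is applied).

0 -3 -6.000 0.000
1 -3 0.750 -4.500
2 -3 -11.850 2.363
3 -3 8.518 -9.833
4 -3 -26.666 10.322
5 -3 32.242 -24.128
6 -3 -67.833 33.833
7 -3 101.024 -64.408

(exact arithmetic carried between steps; '≈' marks a value shown rounded to 6 d.p. or computed from one; I and e_prev carry over from the previous line; the table rounds u and y to 3 d.p., halves away from zero)
n=0: y=0, sp=-3, e=sp−y=-3; I=-3, D=e−e_prev=-3; u=5/4·(-3)+3/4·(-3)+0·(-3)=-6; next y=-2/5·0+3/4·(-6)=-4.5
n=1: y=-4.5, sp=-3, e=sp−y=1.5; I=-1.5, D=e−e_prev=4.5; u=5/4·1.5+3/4·(-1.5)+0·4.5=0.75; next y=-2/5·(-4.5)+3/4·0.75=2.3625
n=2: y=2.3625, sp=-3, e=sp−y=-5.3625; I=-6.8625, D=e−e_prev=-6.8625; u=5/4·(-5.3625)+3/4·(-6.8625)+0·(-6.8625)=-11.85; next y=-2/5·2.3625+3/4·(-11.85)=-9.8325
n=3: y=-9.8325, sp=-3, e=sp−y=6.8325; I=-0.03, D=e−e_prev=12.195; u=5/4·6.8325+3/4·(-0.03)+0·12.195=8.518125; next y=-2/5·(-9.8325)+3/4·8.518125≈10.321594
n=4: y≈10.321594, sp=-3, e=sp−y≈-13.321594; I≈-13.351594, D=e−e_prev≈-20.154094; u=5/4·(-13.321594)+3/4·(-13.351594)+0·(-20.154094)≈-26.665688; next y=-2/5·10.321594+3/4·(-26.665688)≈-24.127903
n=5: y≈-24.127903, sp=-3, e=sp−y≈21.127903; I≈7.776309, D=e−e_prev≈34.449497; u=5/4·21.127903+3/4·7.776309+0·34.449497≈32.242111; next y=-2/5·(-24.127903)+3/4·32.242111≈33.832744
n=6: y≈33.832744, sp=-3, e=sp−y≈-36.832744; I≈-29.056435, D=e−e_prev≈-57.960648; u=5/4·(-36.832744)+3/4·(-29.056435)+0·(-57.960648)≈-67.833257; next y=-2/5·33.832744+3/4·(-67.833257)≈-64.408040
n=7: y≈-64.408040, sp=-3, e=sp−y≈61.408040; I≈32.351605, D=e−e_prev≈98.240785; u=5/4·61.408040+3/4·32.351605+0·98.240785≈101.023755; next y=-2/5·(-64.408040)+3/4·101.023755≈101.531032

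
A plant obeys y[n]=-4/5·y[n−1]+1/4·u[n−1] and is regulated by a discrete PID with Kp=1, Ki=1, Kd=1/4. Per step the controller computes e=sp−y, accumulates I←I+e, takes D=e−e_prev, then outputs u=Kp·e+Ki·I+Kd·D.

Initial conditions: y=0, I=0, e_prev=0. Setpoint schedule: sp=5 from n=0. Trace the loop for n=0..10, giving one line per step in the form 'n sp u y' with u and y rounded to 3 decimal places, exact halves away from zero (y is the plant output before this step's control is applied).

0 5 11.250 0.000
1 5 8.672 2.813
2 5 18.075 -0.082
3 5 11.934 4.584
4 5 25.370 -0.684
5 5 12.696 6.890
6 5 33.462 -2.338
7 5 10.202 10.236
8 5 43.826 -5.638
9 5 3.010 15.467
10 5 58.767 -11.621

(exact arithmetic carried between steps; '≈' marks a value shown rounded to 6 d.p. or computed from one; I and e_prev carry over from the previous line; the table rounds u and y to 3 d.p., halves away from zero)
n=0: y=0, sp=5, e=sp−y=5; I=5, D=e−e_prev=5; u=1·5+1·5+1/4·5=11.25; next y=-4/5·0+1/4·11.25=2.8125
n=1: y=2.8125, sp=5, e=sp−y=2.1875; I=7.1875, D=e−e_prev=-2.8125; u=1·2.1875+1·7.1875+1/4·(-2.8125)=8.671875; next y=-4/5·2.8125+1/4·8.671875≈-0.082031
n=2: y≈-0.082031, sp=5, e=sp−y≈5.082031; I≈12.269531, D=e−e_prev≈2.894531; u=1·5.082031+1·12.269531+1/4·2.894531≈18.075195; next y=-4/5·(-0.082031)+1/4·18.075195≈4.584424
n=3: y≈4.584424, sp=5, e=sp−y≈0.415576; I≈12.685107, D=e−e_prev≈-4.666455; u=1·0.415576+1·12.685107+1/4·(-4.666455)≈11.934070; next y=-4/5·4.584424+1/4·11.934070≈-0.684022
n=4: y≈-0.684022, sp=5, e=sp−y≈5.684022; I≈18.369129, D=e−e_prev≈5.268445; u=1·5.684022+1·18.369129+1/4·5.268445≈25.370262; next y=-4/5·(-0.684022)+1/4·25.370262≈6.889783
n=5: y≈6.889783, sp=5, e=sp−y≈-1.889783; I≈16.479346, D=e−e_prev≈-7.573804; u=1·(-1.889783)+1·16.479346+1/4·(-7.573804)≈12.696112; next y=-4/5·6.889783+1/4·12.696112≈-2.337798
n=6: y≈-2.337798, sp=5, e=sp−y≈7.337798; I≈23.817144, D=e−e_prev≈9.227581; u=1·7.337798+1·23.817144+1/4·9.227581≈33.461838; next y=-4/5·(-2.337798)+1/4·33.461838≈10.235698
n=7: y≈10.235698, sp=5, e=sp−y≈-5.235698; I≈18.581446, D=e−e_prev≈-12.573496; u=1·(-5.235698)+1·18.581446+1/4·(-12.573496)≈10.202374; next y=-4/5·10.235698+1/4·10.202374≈-5.637965
n=8: y≈-5.637965, sp=5, e=sp−y≈10.637965; I≈29.219411, D=e−e_prev≈15.873663; u=1·10.637965+1·29.219411+1/4·15.873663≈43.825792; next y=-4/5·(-5.637965)+1/4·43.825792≈15.466820
n=9: y≈15.466820, sp=5, e=sp−y≈-10.466820; I≈18.752591, D=e−e_prev≈-21.104784; u=1·(-10.466820)+1·18.752591+1/4·(-21.104784)≈3.009576; next y=-4/5·15.466820+1/4·3.009576≈-11.621062
n=10: y≈-11.621062, sp=5, e=sp−y≈16.621062; I≈35.373653, D=e−e_prev≈27.087882; u=1·16.621062+1·35.373653+1/4·27.087882≈58.766686; next y=-4/5·(-11.621062)+1/4·58.766686≈23.988521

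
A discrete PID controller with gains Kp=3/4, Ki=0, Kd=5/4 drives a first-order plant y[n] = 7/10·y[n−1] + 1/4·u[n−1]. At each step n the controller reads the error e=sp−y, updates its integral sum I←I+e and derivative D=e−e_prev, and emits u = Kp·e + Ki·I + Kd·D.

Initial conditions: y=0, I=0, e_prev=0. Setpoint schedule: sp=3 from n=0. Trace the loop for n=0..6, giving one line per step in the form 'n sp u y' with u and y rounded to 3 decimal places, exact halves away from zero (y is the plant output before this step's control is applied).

0 3 6.000 0.000
1 3 -0.750 1.500
2 3 2.400 0.863
3 3 0.921 1.204
4 3 1.609 1.073
5 3 1.285 1.153
6 3 1.435 1.128

(exact arithmetic carried between steps; '≈' marks a value shown rounded to 6 d.p. or computed from one; I and e_prev carry over from the previous line; the table rounds u and y to 3 d.p., halves away from zero)
n=0: y=0, sp=3, e=sp−y=3; I=3, D=e−e_prev=3; u=3/4·3+0·3+5/4·3=6; next y=7/10·0+1/4·6=1.5
n=1: y=1.5, sp=3, e=sp−y=1.5; I=4.5, D=e−e_prev=-1.5; u=3/4·1.5+0·4.5+5/4·(-1.5)=-0.75; next y=7/10·1.5+1/4·(-0.75)=0.8625
n=2: y=0.8625, sp=3, e=sp−y=2.1375; I=6.6375, D=e−e_prev=0.6375; u=3/4·2.1375+0·6.6375+5/4·0.6375=2.4; next y=7/10·0.8625+1/4·2.4=1.20375
n=3: y=1.20375, sp=3, e=sp−y=1.79625; I=8.43375, D=e−e_prev=-0.34125; u=3/4·1.79625+0·8.43375+5/4·(-0.34125)=0.920625; next y=7/10·1.20375+1/4·0.920625≈1.072781
n=4: y≈1.072781, sp=3, e=sp−y≈1.927219; I≈10.360969, D=e−e_prev≈0.130969; u=3/4·1.927219+0·10.360969+5/4·0.130969≈1.609125; next y=7/10·1.072781+1/4·1.609125≈1.153228
n=5: y≈1.153228, sp=3, e=sp−y≈1.846772; I≈12.207741, D=e−e_prev≈-0.080447; u=3/4·1.846772+0·12.207741+5/4·(-0.080447)≈1.284520; next y=7/10·1.153228+1/4·1.284520≈1.128390
n=6: y≈1.128390, sp=3, e=sp−y≈1.871610; I≈14.079351, D=e−e_prev≈0.024838; u=3/4·1.871610+0·14.079351+5/4·0.024838≈1.434756; next y=7/10·1.128390+1/4·1.434756≈1.148562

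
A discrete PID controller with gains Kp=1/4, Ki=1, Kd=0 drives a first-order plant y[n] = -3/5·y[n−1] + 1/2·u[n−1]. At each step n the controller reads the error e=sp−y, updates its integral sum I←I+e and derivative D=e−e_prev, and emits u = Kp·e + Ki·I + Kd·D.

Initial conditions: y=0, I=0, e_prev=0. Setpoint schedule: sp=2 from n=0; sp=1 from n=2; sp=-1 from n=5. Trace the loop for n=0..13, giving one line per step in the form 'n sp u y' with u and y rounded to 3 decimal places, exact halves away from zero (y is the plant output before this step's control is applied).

(exact arithmetic carried between steps; '≈' marks a value shown rounded to 6 d.p. or computed from one; I and e_prev carry over from the previous line; the table rounds u and y to 3 d.p., halves away from zero)
n=0: y=0, sp=2, e=sp−y=2; I=2, D=e−e_prev=2; u=1/4·2+1·2+0·2=2.5; next y=-3/5·0+1/2·2.5=1.25
n=1: y=1.25, sp=2, e=sp−y=0.75; I=2.75, D=e−e_prev=-1.25; u=1/4·0.75+1·2.75+0·(-1.25)=2.9375; next y=-3/5·1.25+1/2·2.9375=0.71875
n=2: y=0.71875, sp=1, e=sp−y=0.28125; I=3.03125, D=e−e_prev=-0.46875; u=1/4·0.28125+1·3.03125+0·(-0.46875)≈3.101563; next y=-3/5·0.71875+1/2·3.101563≈1.119531
n=3: y≈1.119531, sp=1, e=sp−y≈-0.119531; I≈2.911719, D=e−e_prev≈-0.400781; u=1/4·(-0.119531)+1·2.911719+0·(-0.400781)≈2.881836; next y=-3/5·1.119531+1/2·2.881836≈0.769199
n=4: y≈0.769199, sp=1, e=sp−y≈0.230801; I≈3.142520, D=e−e_prev≈0.350332; u=1/4·0.230801+1·3.142520+0·0.350332≈3.200220; next y=-3/5·0.769199+1/2·3.200220≈1.138590
n=5: y≈1.138590, sp=-1, e=sp−y≈-2.138590; I≈1.003929, D=e−e_prev≈-2.369391; u=1/4·(-2.138590)+1·1.003929+0·(-2.369391)≈0.469282; next y=-3/5·1.138590+1/2·0.469282≈-0.448513
n=6: y≈-0.448513, sp=-1, e=sp−y≈-0.551487; I≈0.452443, D=e−e_prev≈1.587104; u=1/4·(-0.551487)+1·0.452443+0·1.587104≈0.314571; next y=-3/5·(-0.448513)+1/2·0.314571≈0.426394
n=7: y≈0.426394, sp=-1, e=sp−y≈-1.426394; I≈-0.973951, D=e−e_prev≈-0.874907; u=1/4·(-1.426394)+1·(-0.973951)+0·(-0.874907)≈-1.330549; next y=-3/5·0.426394+1/2·(-1.330549)≈-0.921111
n=8: y≈-0.921111, sp=-1, e=sp−y≈-0.078889; I≈-1.052840, D=e−e_prev≈1.347504; u=1/4·(-0.078889)+1·(-1.052840)+0·1.347504≈-1.072562; next y=-3/5·(-0.921111)+1/2·(-1.072562)≈0.016385
n=9: y≈0.016385, sp=-1, e=sp−y≈-1.016385; I≈-2.069225, D=e−e_prev≈-0.937496; u=1/4·(-1.016385)+1·(-2.069225)+0·(-0.937496)≈-2.323322; next y=-3/5·0.016385+1/2·(-2.323322)≈-1.171492
n=10: y≈-1.171492, sp=-1, e=sp−y≈0.171492; I≈-1.897733, D=e−e_prev≈1.187877; u=1/4·0.171492+1·(-1.897733)+0·1.187877≈-1.854860; next y=-3/5·(-1.171492)+1/2·(-1.854860)≈-0.224535
n=11: y≈-0.224535, sp=-1, e=sp−y≈-0.775465; I≈-2.673198, D=e−e_prev≈-0.946957; u=1/4·(-0.775465)+1·(-2.673198)+0·(-0.946957)≈-2.867065; next y=-3/5·(-0.224535)+1/2·(-2.867065)≈-1.298811
n=12: y≈-1.298811, sp=-1, e=sp−y≈0.298811; I≈-2.374387, D=e−e_prev≈1.074276; u=1/4·0.298811+1·(-2.374387)+0·1.074276≈-2.299684; next y=-3/5·(-1.298811)+1/2·(-2.299684)≈-0.370555
n=13: y≈-0.370555, sp=-1, e=sp−y≈-0.629445; I≈-3.003832, D=e−e_prev≈-0.928256; u=1/4·(-0.629445)+1·(-3.003832)+0·(-0.928256)≈-3.161193; next y=-3/5·(-0.370555)+1/2·(-3.161193)≈-1.358263

0 2 2.500 0.000
1 2 2.938 1.250
2 1 3.102 0.719
3 1 2.882 1.120
4 1 3.200 0.769
5 -1 0.469 1.139
6 -1 0.315 -0.449
7 -1 -1.331 0.426
8 -1 -1.073 -0.921
9 -1 -2.323 0.016
10 -1 -1.855 -1.171
11 -1 -2.867 -0.225
12 -1 -2.300 -1.299
13 -1 -3.161 -0.371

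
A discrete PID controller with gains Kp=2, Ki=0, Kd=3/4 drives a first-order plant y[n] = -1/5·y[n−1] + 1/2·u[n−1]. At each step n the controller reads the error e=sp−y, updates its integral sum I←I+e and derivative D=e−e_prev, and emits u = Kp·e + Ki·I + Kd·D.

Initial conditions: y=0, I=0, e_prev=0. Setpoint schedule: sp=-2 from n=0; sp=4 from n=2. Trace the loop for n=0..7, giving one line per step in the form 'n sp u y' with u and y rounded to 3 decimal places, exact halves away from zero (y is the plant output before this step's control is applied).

0 -2 -5.500 0.000
1 -2 3.563 -2.750
2 4 4.027 2.331
3 4 5.494 1.547
4 4 2.457 2.438
5 4 7.791 0.741
6 4 -1.749 3.747
7 4 15.277 -1.624

(exact arithmetic carried between steps; '≈' marks a value shown rounded to 6 d.p. or computed from one; I and e_prev carry over from the previous line; the table rounds u and y to 3 d.p., halves away from zero)
n=0: y=0, sp=-2, e=sp−y=-2; I=-2, D=e−e_prev=-2; u=2·(-2)+0·(-2)+3/4·(-2)=-5.5; next y=-1/5·0+1/2·(-5.5)=-2.75
n=1: y=-2.75, sp=-2, e=sp−y=0.75; I=-1.25, D=e−e_prev=2.75; u=2·0.75+0·(-1.25)+3/4·2.75=3.5625; next y=-1/5·(-2.75)+1/2·3.5625=2.33125
n=2: y=2.33125, sp=4, e=sp−y=1.66875; I=0.41875, D=e−e_prev=0.91875; u=2·1.66875+0·0.41875+3/4·0.91875≈4.026563; next y=-1/5·2.33125+1/2·4.026563≈1.547031
n=3: y≈1.547031, sp=4, e=sp−y≈2.452969; I≈2.871719, D=e−e_prev≈0.784219; u=2·2.452969+0·2.871719+3/4·0.784219≈5.494102; next y=-1/5·1.547031+1/2·5.494102≈2.437645
n=4: y≈2.437645, sp=4, e=sp−y≈1.562355; I≈4.434074, D=e−e_prev≈-0.890613; u=2·1.562355+0·4.434074+3/4·(-0.890613)≈2.456751; next y=-1/5·2.437645+1/2·2.456751≈0.740847
n=5: y≈0.740847, sp=4, e=sp−y≈3.259153; I≈7.693228, D=e−e_prev≈1.696798; u=2·3.259153+0·7.693228+3/4·1.696798≈7.790905; next y=-1/5·0.740847+1/2·7.790905≈3.747283
n=6: y≈3.747283, sp=4, e=sp−y≈0.252717; I≈7.945944, D=e−e_prev≈-3.006437; u=2·0.252717+0·7.945944+3/4·(-3.006437)≈-1.749394; next y=-1/5·3.747283+1/2·(-1.749394)≈-1.624154
n=7: y≈-1.624154, sp=4, e=sp−y≈5.624154; I≈13.570098, D=e−e_prev≈5.371437; u=2·5.624154+0·13.570098+3/4·5.371437≈15.276885; next y=-1/5·(-1.624154)+1/2·15.276885≈7.963273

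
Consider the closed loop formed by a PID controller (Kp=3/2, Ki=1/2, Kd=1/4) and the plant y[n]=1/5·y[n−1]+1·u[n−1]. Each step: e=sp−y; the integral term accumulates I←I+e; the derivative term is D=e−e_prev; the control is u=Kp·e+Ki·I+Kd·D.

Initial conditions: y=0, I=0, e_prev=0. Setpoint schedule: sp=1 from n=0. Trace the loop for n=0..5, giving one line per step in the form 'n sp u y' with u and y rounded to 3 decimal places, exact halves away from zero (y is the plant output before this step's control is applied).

0 1 2.250 0.000
1 1 -2.563 2.250
2 1 7.191 -2.113
3 1 -12.325 6.768
4 1 26.925 -10.972
5 1 -51.854 24.731

(exact arithmetic carried between steps; '≈' marks a value shown rounded to 6 d.p. or computed from one; I and e_prev carry over from the previous line; the table rounds u and y to 3 d.p., halves away from zero)
n=0: y=0, sp=1, e=sp−y=1; I=1, D=e−e_prev=1; u=3/2·1+1/2·1+1/4·1=2.25; next y=1/5·0+1·2.25=2.25
n=1: y=2.25, sp=1, e=sp−y=-1.25; I=-0.25, D=e−e_prev=-2.25; u=3/2·(-1.25)+1/2·(-0.25)+1/4·(-2.25)=-2.5625; next y=1/5·2.25+1·(-2.5625)=-2.1125
n=2: y=-2.1125, sp=1, e=sp−y=3.1125; I=2.8625, D=e−e_prev=4.3625; u=3/2·3.1125+1/2·2.8625+1/4·4.3625=7.190625; next y=1/5·(-2.1125)+1·7.190625=6.768125
n=3: y=6.768125, sp=1, e=sp−y=-5.768125; I=-2.905625, D=e−e_prev=-8.880625; u=3/2·(-5.768125)+1/2·(-2.905625)+1/4·(-8.880625)≈-12.325156; next y=1/5·6.768125+1·(-12.325156)≈-10.971531
n=4: y≈-10.971531, sp=1, e=sp−y≈11.971531; I≈9.065906, D=e−e_prev≈17.739656; u=3/2·11.971531+1/2·9.065906+1/4·17.739656≈26.925164; next y=1/5·(-10.971531)+1·26.925164≈24.730858
n=5: y≈24.730858, sp=1, e=sp−y≈-23.730858; I≈-14.664952, D=e−e_prev≈-35.702389; u=3/2·(-23.730858)+1/2·(-14.664952)+1/4·(-35.702389)≈-51.854360; next y=1/5·24.730858+1·(-51.854360)≈-46.908188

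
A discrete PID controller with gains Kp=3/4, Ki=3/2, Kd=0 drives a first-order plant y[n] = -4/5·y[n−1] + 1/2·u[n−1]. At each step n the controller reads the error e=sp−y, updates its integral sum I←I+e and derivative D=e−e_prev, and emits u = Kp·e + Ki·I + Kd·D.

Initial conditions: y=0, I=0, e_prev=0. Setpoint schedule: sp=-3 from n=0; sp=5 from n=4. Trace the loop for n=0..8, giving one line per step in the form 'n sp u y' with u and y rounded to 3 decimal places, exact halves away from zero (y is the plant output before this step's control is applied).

(exact arithmetic carried between steps; '≈' marks a value shown rounded to 6 d.p. or computed from one; I and e_prev carry over from the previous line; the table rounds u and y to 3 d.p., halves away from zero)
n=0: y=0, sp=-3, e=sp−y=-3; I=-3, D=e−e_prev=-3; u=3/4·(-3)+3/2·(-3)+0·(-3)=-6.75; next y=-4/5·0+1/2·(-6.75)=-3.375
n=1: y=-3.375, sp=-3, e=sp−y=0.375; I=-2.625, D=e−e_prev=3.375; u=3/4·0.375+3/2·(-2.625)+0·3.375=-3.65625; next y=-4/5·(-3.375)+1/2·(-3.65625)=0.871875
n=2: y=0.871875, sp=-3, e=sp−y=-3.871875; I=-6.496875, D=e−e_prev=-4.246875; u=3/4·(-3.871875)+3/2·(-6.496875)+0·(-4.246875)≈-12.649219; next y=-4/5·0.871875+1/2·(-12.649219)≈-7.022109
n=3: y≈-7.022109, sp=-3, e=sp−y≈4.022109; I≈-2.474766, D=e−e_prev≈7.893984; u=3/4·4.022109+3/2·(-2.474766)+0·7.893984≈-0.695566; next y=-4/5·(-7.022109)+1/2·(-0.695566)≈5.269904
n=4: y≈5.269904, sp=5, e=sp−y≈-0.269904; I≈-2.744670, D=e−e_prev≈-4.292014; u=3/4·(-0.269904)+3/2·(-2.744670)+0·(-4.292014)≈-4.319433; next y=-4/5·5.269904+1/2·(-4.319433)≈-6.375640
n=5: y≈-6.375640, sp=5, e=sp−y≈11.375640; I≈8.630970, D=e−e_prev≈11.645544; u=3/4·11.375640+3/2·8.630970+0·11.645544≈21.478185; next y=-4/5·(-6.375640)+1/2·21.478185≈15.839605
n=6: y≈15.839605, sp=5, e=sp−y≈-10.839605; I≈-2.208634, D=e−e_prev≈-22.215245; u=3/4·(-10.839605)+3/2·(-2.208634)+0·(-22.215245)≈-11.442655; next y=-4/5·15.839605+1/2·(-11.442655)≈-18.393011
n=7: y≈-18.393011, sp=5, e=sp−y≈23.393011; I≈21.184377, D=e−e_prev≈34.232616; u=3/4·23.393011+3/2·21.184377+0·34.232616≈49.321323; next y=-4/5·(-18.393011)+1/2·49.321323≈39.375071
n=8: y≈39.375071, sp=5, e=sp−y≈-34.375071; I≈-13.190694, D=e−e_prev≈-57.768082; u=3/4·(-34.375071)+3/2·(-13.190694)+0·(-57.768082)≈-45.567344; next y=-4/5·39.375071+1/2·(-45.567344)≈-54.283729

0 -3 -6.750 0.000
1 -3 -3.656 -3.375
2 -3 -12.649 0.872
3 -3 -0.696 -7.022
4 5 -4.319 5.270
5 5 21.478 -6.376
6 5 -11.443 15.840
7 5 49.321 -18.393
8 5 -45.567 39.375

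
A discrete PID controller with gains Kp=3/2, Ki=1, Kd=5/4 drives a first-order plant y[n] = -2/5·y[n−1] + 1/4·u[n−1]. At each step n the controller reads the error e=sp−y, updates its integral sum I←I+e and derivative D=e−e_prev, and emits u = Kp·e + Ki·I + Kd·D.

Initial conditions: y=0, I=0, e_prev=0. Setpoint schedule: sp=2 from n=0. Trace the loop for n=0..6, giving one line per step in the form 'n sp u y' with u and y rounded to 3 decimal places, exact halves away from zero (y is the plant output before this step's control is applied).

0 2 7.500 0.000
1 2 -0.031 1.875
2 2 12.311 -0.758
3 2 -3.742 3.381
4 2 21.308 -2.288
5 2 -13.478 6.242
6 2 38.349 -5.866

(exact arithmetic carried between steps; '≈' marks a value shown rounded to 6 d.p. or computed from one; I and e_prev carry over from the previous line; the table rounds u and y to 3 d.p., halves away from zero)
n=0: y=0, sp=2, e=sp−y=2; I=2, D=e−e_prev=2; u=3/2·2+1·2+5/4·2=7.5; next y=-2/5·0+1/4·7.5=1.875
n=1: y=1.875, sp=2, e=sp−y=0.125; I=2.125, D=e−e_prev=-1.875; u=3/2·0.125+1·2.125+5/4·(-1.875)=-0.03125; next y=-2/5·1.875+1/4·(-0.03125)≈-0.757813
n=2: y≈-0.757813, sp=2, e=sp−y≈2.757813; I≈4.882813, D=e−e_prev≈2.632813; u=3/2·2.757813+1·4.882813+5/4·2.632813≈12.310547; next y=-2/5·(-0.757813)+1/4·12.310547≈3.380762
n=3: y≈3.380762, sp=2, e=sp−y≈-1.380762; I≈3.502051, D=e−e_prev≈-4.138574; u=3/2·(-1.380762)+1·3.502051+5/4·(-4.138574)≈-3.742310; next y=-2/5·3.380762+1/4·(-3.742310)≈-2.287882
n=4: y≈-2.287882, sp=2, e=sp−y≈4.287882; I≈7.789933, D=e−e_prev≈5.668644; u=3/2·4.287882+1·7.789933+5/4·5.668644≈21.307561; next y=-2/5·(-2.287882)+1/4·21.307561≈6.242043
n=5: y≈6.242043, sp=2, e=sp−y≈-4.242043; I≈3.547890, D=e−e_prev≈-8.529925; u=3/2·(-4.242043)+1·3.547890+5/4·(-8.529925)≈-13.477581; next y=-2/5·6.242043+1/4·(-13.477581)≈-5.866212
n=6: y≈-5.866212, sp=2, e=sp−y≈7.866212; I≈11.414102, D=e−e_prev≈12.108255; u=3/2·7.866212+1·11.414102+5/4·12.108255≈38.348740; next y=-2/5·(-5.866212)+1/4·38.348740≈11.933670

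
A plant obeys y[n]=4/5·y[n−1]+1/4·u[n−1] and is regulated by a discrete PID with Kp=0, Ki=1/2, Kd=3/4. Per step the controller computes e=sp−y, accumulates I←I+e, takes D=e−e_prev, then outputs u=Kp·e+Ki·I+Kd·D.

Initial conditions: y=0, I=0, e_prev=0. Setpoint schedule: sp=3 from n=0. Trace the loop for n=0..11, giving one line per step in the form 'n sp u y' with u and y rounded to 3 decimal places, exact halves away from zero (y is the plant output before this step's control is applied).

0 3 3.750 0.000
1 3 1.828 0.938
2 3 3.226 1.207
3 3 3.618 1.772
4 3 3.968 2.322
5 3 4.060 2.850
6 3 3.975 3.295
7 3 3.743 3.629
8 3 3.417 3.839
9 3 3.047 3.926
10 3 2.678 3.902
11 3 2.348 3.791

(exact arithmetic carried between steps; '≈' marks a value shown rounded to 6 d.p. or computed from one; I and e_prev carry over from the previous line; the table rounds u and y to 3 d.p., halves away from zero)
n=0: y=0, sp=3, e=sp−y=3; I=3, D=e−e_prev=3; u=0·3+1/2·3+3/4·3=3.75; next y=4/5·0+1/4·3.75=0.9375
n=1: y=0.9375, sp=3, e=sp−y=2.0625; I=5.0625, D=e−e_prev=-0.9375; u=0·2.0625+1/2·5.0625+3/4·(-0.9375)=1.828125; next y=4/5·0.9375+1/4·1.828125≈1.207031
n=2: y≈1.207031, sp=3, e=sp−y≈1.792969; I≈6.855469, D=e−e_prev≈-0.269531; u=0·1.792969+1/2·6.855469+3/4·(-0.269531)≈3.225586; next y=4/5·1.207031+1/4·3.225586≈1.772021
n=3: y≈1.772021, sp=3, e=sp−y≈1.227979; I≈8.083447, D=e−e_prev≈-0.564990; u=0·1.227979+1/2·8.083447+3/4·(-0.564990)≈3.617981; next y=4/5·1.772021+1/4·3.617981≈2.322112
n=4: y≈2.322112, sp=3, e=sp−y≈0.677888; I≈8.761335, D=e−e_prev≈-0.550091; u=0·0.677888+1/2·8.761335+3/4·(-0.550091)≈3.968099; next y=4/5·2.322112+1/4·3.968099≈2.849715
n=5: y≈2.849715, sp=3, e=sp−y≈0.150285; I≈8.911620, D=e−e_prev≈-0.527602; u=0·0.150285+1/2·8.911620+3/4·(-0.527602)≈4.060108; next y=4/5·2.849715+1/4·4.060108≈3.294799
n=6: y≈3.294799, sp=3, e=sp−y≈-0.294799; I≈8.616821, D=e−e_prev≈-0.445084; u=0·(-0.294799)+1/2·8.616821+3/4·(-0.445084)≈3.974598; next y=4/5·3.294799+1/4·3.974598≈3.629488
n=7: y≈3.629488, sp=3, e=sp−y≈-0.629488; I≈7.987333, D=e−e_prev≈-0.334690; u=0·(-0.629488)+1/2·7.987333+3/4·(-0.334690)≈3.742649; next y=4/5·3.629488+1/4·3.742649≈3.839253
n=8: y≈3.839253, sp=3, e=sp−y≈-0.839253; I≈7.148080, D=e−e_prev≈-0.209765; u=0·(-0.839253)+1/2·7.148080+3/4·(-0.209765)≈3.416716; next y=4/5·3.839253+1/4·3.416716≈3.925582
n=9: y≈3.925582, sp=3, e=sp−y≈-0.925582; I≈6.222498, D=e−e_prev≈-0.086328; u=0·(-0.925582)+1/2·6.222498+3/4·(-0.086328)≈3.046503; next y=4/5·3.925582+1/4·3.046503≈3.902091
n=10: y≈3.902091, sp=3, e=sp−y≈-0.902091; I≈5.320407, D=e−e_prev≈0.023491; u=0·(-0.902091)+1/2·5.320407+3/4·0.023491≈2.677822; next y=4/5·3.902091+1/4·2.677822≈3.791128
n=11: y≈3.791128, sp=3, e=sp−y≈-0.791128; I≈4.529279, D=e−e_prev≈0.110963; u=0·(-0.791128)+1/2·4.529279+3/4·0.110963≈2.347862; next y=4/5·3.791128+1/4·2.347862≈3.619868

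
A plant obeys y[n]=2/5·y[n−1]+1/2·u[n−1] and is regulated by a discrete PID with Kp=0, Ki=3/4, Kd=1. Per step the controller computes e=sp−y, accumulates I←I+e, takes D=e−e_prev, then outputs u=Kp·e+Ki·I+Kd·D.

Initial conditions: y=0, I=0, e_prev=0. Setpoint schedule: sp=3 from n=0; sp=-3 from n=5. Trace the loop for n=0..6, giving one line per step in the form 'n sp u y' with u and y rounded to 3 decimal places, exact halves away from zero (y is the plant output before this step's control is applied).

(exact arithmetic carried between steps; '≈' marks a value shown rounded to 6 d.p. or computed from one; I and e_prev carry over from the previous line; the table rounds u and y to 3 d.p., halves away from zero)
n=0: y=0, sp=3, e=sp−y=3; I=3, D=e−e_prev=3; u=0·3+3/4·3+1·3=5.25; next y=2/5·0+1/2·5.25=2.625
n=1: y=2.625, sp=3, e=sp−y=0.375; I=3.375, D=e−e_prev=-2.625; u=0·0.375+3/4·3.375+1·(-2.625)=-0.09375; next y=2/5·2.625+1/2·(-0.09375)=1.003125
n=2: y=1.003125, sp=3, e=sp−y=1.996875; I=5.371875, D=e−e_prev=1.621875; u=0·1.996875+3/4·5.371875+1·1.621875≈5.650781; next y=2/5·1.003125+1/2·5.650781≈3.226641
n=3: y≈3.226641, sp=3, e=sp−y≈-0.226641; I≈5.145234, D=e−e_prev≈-2.223516; u=0·(-0.226641)+3/4·5.145234+1·(-2.223516)≈1.635410; next y=2/5·3.226641+1/2·1.635410≈2.108361
n=4: y≈2.108361, sp=3, e=sp−y≈0.891639; I≈6.036873, D=e−e_prev≈1.118279; u=0·0.891639+3/4·6.036873+1·1.118279≈5.645934; next y=2/5·2.108361+1/2·5.645934≈3.666312
n=5: y≈3.666312, sp=-3, e=sp−y≈-6.666312; I≈-0.629439, D=e−e_prev≈-7.557950; u=0·(-6.666312)+3/4·(-0.629439)+1·(-7.557950)≈-8.030029; next y=2/5·3.666312+1/2·(-8.030029)≈-2.548490
n=6: y≈-2.548490, sp=-3, e=sp−y≈-0.451510; I≈-1.080949, D=e−e_prev≈6.214802; u=0·(-0.451510)+3/4·(-1.080949)+1·6.214802≈5.404090; next y=2/5·(-2.548490)+1/2·5.404090≈1.682649

0 3 5.250 0.000
1 3 -0.094 2.625
2 3 5.651 1.003
3 3 1.635 3.227
4 3 5.646 2.108
5 -3 -8.030 3.666
6 -3 5.404 -2.548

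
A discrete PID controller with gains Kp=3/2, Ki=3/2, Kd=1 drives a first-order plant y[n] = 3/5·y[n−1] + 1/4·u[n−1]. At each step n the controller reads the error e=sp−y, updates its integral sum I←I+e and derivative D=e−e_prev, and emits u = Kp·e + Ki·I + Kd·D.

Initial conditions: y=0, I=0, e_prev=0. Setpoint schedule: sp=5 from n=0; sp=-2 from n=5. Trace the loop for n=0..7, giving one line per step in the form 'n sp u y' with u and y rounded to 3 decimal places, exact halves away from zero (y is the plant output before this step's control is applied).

(exact arithmetic carried between steps; '≈' marks a value shown rounded to 6 d.p. or computed from one; I and e_prev carry over from the previous line; the table rounds u and y to 3 d.p., halves away from zero)
n=0: y=0, sp=5, e=sp−y=5; I=5, D=e−e_prev=5; u=3/2·5+3/2·5+1·5=20; next y=3/5·0+1/4·20=5
n=1: y=5, sp=5, e=sp−y=0; I=5, D=e−e_prev=-5; u=3/2·0+3/2·5+1·(-5)=2.5; next y=3/5·5+1/4·2.5=3.625
n=2: y=3.625, sp=5, e=sp−y=1.375; I=6.375, D=e−e_prev=1.375; u=3/2·1.375+3/2·6.375+1·1.375=13; next y=3/5·3.625+1/4·13=5.425
n=3: y=5.425, sp=5, e=sp−y=-0.425; I=5.95, D=e−e_prev=-1.8; u=3/2·(-0.425)+3/2·5.95+1·(-1.8)=6.4875; next y=3/5·5.425+1/4·6.4875=4.876875
n=4: y=4.876875, sp=5, e=sp−y=0.123125; I=6.073125, D=e−e_prev=0.548125; u=3/2·0.123125+3/2·6.073125+1·0.548125=9.8425; next y=3/5·4.876875+1/4·9.8425=5.38675
n=5: y=5.38675, sp=-2, e=sp−y=-7.38675; I=-1.313625, D=e−e_prev=-7.509875; u=3/2·(-7.38675)+3/2·(-1.313625)+1·(-7.509875)≈-20.560438; next y=3/5·5.38675+1/4·(-20.560438)≈-1.908059
n=6: y≈-1.908059, sp=-2, e=sp−y≈-0.091941; I≈-1.405566, D=e−e_prev≈7.294809; u=3/2·(-0.091941)+3/2·(-1.405566)+1·7.294809≈5.04855; next y=3/5·(-1.908059)+1/4·5.04855≈0.117302
n=7: y≈0.117302, sp=-2, e=sp−y≈-2.117302; I≈-3.522868, D=e−e_prev≈-2.025361; u=3/2·(-2.117302)+3/2·(-3.522868)+1·(-2.025361)≈-10.485615; next y=3/5·0.117302+1/4·(-10.485615)≈-2.551023

0 5 20.000 0.000
1 5 2.500 5.000
2 5 13.000 3.625
3 5 6.488 5.425
4 5 9.843 4.877
5 -2 -20.560 5.387
6 -2 5.049 -1.908
7 -2 -10.486 0.117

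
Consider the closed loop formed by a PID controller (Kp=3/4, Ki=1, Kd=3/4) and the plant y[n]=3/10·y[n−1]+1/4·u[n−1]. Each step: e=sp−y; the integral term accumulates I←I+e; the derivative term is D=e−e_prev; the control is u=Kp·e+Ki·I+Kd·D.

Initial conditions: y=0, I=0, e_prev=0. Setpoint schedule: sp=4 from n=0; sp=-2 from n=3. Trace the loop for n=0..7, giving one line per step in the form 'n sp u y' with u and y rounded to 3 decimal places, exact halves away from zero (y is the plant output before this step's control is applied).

0 4 10.000 0.000
1 4 4.750 2.500
2 4 9.531 1.938
3 -2 -6.395 2.964
4 -2 3.095 -0.709
5 -2 -4.127 0.561
6 -2 -2.174 -0.863
7 -2 -4.531 -0.803

(exact arithmetic carried between steps; '≈' marks a value shown rounded to 6 d.p. or computed from one; I and e_prev carry over from the previous line; the table rounds u and y to 3 d.p., halves away from zero)
n=0: y=0, sp=4, e=sp−y=4; I=4, D=e−e_prev=4; u=3/4·4+1·4+3/4·4=10; next y=3/10·0+1/4·10=2.5
n=1: y=2.5, sp=4, e=sp−y=1.5; I=5.5, D=e−e_prev=-2.5; u=3/4·1.5+1·5.5+3/4·(-2.5)=4.75; next y=3/10·2.5+1/4·4.75=1.9375
n=2: y=1.9375, sp=4, e=sp−y=2.0625; I=7.5625, D=e−e_prev=0.5625; u=3/4·2.0625+1·7.5625+3/4·0.5625=9.53125; next y=3/10·1.9375+1/4·9.53125≈2.964063
n=3: y≈2.964063, sp=-2, e=sp−y≈-4.964063; I≈2.598438, D=e−e_prev≈-7.026563; u=3/4·(-4.964063)+1·2.598438+3/4·(-7.026563)≈-6.394531; next y=3/10·2.964063+1/4·(-6.394531)≈-0.709414
n=4: y≈-0.709414, sp=-2, e=sp−y≈-1.290586; I≈1.307852, D=e−e_prev≈3.673477; u=3/4·(-1.290586)+1·1.307852+3/4·3.673477≈3.095020; next y=3/10·(-0.709414)+1/4·3.095020≈0.560931
n=5: y≈0.560931, sp=-2, e=sp−y≈-2.560931; I≈-1.253079, D=e−e_prev≈-1.270345; u=3/4·(-2.560931)+1·(-1.253079)+3/4·(-1.270345)≈-4.126536; next y=3/10·0.560931+1/4·(-4.126536)≈-0.863355
n=6: y≈-0.863355, sp=-2, e=sp−y≈-1.136645; I≈-2.389724, D=e−e_prev≈1.424285; u=3/4·(-1.136645)+1·(-2.389724)+3/4·1.424285≈-2.173994; next y=3/10·(-0.863355)+1/4·(-2.173994)≈-0.802505
n=7: y≈-0.802505, sp=-2, e=sp−y≈-1.197495; I≈-3.587219, D=e−e_prev≈-0.060850; u=3/4·(-1.197495)+1·(-3.587219)+3/4·(-0.060850)≈-4.530978; next y=3/10·(-0.802505)+1/4·(-4.530978)≈-1.373496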